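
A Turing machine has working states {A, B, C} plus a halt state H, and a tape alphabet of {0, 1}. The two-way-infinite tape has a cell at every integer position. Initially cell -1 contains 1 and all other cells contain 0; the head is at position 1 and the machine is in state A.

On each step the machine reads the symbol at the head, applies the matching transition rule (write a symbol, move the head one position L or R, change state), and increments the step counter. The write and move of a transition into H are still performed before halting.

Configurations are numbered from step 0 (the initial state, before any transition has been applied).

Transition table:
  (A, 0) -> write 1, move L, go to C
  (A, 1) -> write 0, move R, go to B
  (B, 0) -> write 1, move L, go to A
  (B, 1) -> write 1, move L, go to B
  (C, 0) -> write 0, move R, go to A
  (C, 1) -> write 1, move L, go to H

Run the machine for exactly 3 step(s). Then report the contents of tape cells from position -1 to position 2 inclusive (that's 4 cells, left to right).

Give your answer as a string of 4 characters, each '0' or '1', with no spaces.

Step 1: in state A at pos 1, read 0 -> (A,0)->write 1,move L,goto C. Now: state=C, head=0, tape[-2..2]=01010 (head:   ^)
Step 2: in state C at pos 0, read 0 -> (C,0)->write 0,move R,goto A. Now: state=A, head=1, tape[-2..2]=01010 (head:    ^)
Step 3: in state A at pos 1, read 1 -> (A,1)->write 0,move R,goto B. Now: state=B, head=2, tape[-2..3]=010000 (head:     ^)

Answer: 1000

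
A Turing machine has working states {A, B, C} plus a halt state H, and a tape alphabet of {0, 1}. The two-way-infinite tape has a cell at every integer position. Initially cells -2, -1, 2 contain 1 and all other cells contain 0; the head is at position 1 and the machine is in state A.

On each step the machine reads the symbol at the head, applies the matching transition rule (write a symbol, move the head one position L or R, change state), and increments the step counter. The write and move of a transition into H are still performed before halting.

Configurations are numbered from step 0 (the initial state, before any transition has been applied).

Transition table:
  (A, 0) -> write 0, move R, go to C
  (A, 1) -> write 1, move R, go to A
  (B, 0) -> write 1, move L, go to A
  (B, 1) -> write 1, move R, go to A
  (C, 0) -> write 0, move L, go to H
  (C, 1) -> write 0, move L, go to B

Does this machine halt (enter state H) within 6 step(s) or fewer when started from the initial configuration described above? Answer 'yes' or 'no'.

Step 1: in state A at pos 1, read 0 -> (A,0)->write 0,move R,goto C. Now: state=C, head=2, tape[-3..3]=0110010 (head:      ^)
Step 2: in state C at pos 2, read 1 -> (C,1)->write 0,move L,goto B. Now: state=B, head=1, tape[-3..3]=0110000 (head:     ^)
Step 3: in state B at pos 1, read 0 -> (B,0)->write 1,move L,goto A. Now: state=A, head=0, tape[-3..3]=0110100 (head:    ^)
Step 4: in state A at pos 0, read 0 -> (A,0)->write 0,move R,goto C. Now: state=C, head=1, tape[-3..3]=0110100 (head:     ^)
Step 5: in state C at pos 1, read 1 -> (C,1)->write 0,move L,goto B. Now: state=B, head=0, tape[-3..3]=0110000 (head:    ^)
Step 6: in state B at pos 0, read 0 -> (B,0)->write 1,move L,goto A. Now: state=A, head=-1, tape[-3..3]=0111000 (head:   ^)
After 6 step(s): state = A (not H) -> not halted within 6 -> no

Answer: no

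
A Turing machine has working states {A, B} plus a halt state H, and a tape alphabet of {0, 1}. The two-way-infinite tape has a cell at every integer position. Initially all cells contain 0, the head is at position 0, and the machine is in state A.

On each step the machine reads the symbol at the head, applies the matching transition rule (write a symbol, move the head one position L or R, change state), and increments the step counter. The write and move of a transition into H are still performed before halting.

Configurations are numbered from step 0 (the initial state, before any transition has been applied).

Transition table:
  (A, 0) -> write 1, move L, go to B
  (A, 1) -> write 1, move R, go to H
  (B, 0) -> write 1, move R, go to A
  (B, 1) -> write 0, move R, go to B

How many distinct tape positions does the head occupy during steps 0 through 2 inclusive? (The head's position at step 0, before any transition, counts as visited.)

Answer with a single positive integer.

Step 1: in state A at pos 0, read 0 -> (A,0)->write 1,move L,goto B. Now: state=B, head=-1, tape[-2..1]=0010 (head:  ^)
Step 2: in state B at pos -1, read 0 -> (B,0)->write 1,move R,goto A. Now: state=A, head=0, tape[-2..1]=0110 (head:   ^)
Head positions at steps 0..2: starting at 0, distinct positions visited = {-1, 0} -> 2 position(s)

Answer: 2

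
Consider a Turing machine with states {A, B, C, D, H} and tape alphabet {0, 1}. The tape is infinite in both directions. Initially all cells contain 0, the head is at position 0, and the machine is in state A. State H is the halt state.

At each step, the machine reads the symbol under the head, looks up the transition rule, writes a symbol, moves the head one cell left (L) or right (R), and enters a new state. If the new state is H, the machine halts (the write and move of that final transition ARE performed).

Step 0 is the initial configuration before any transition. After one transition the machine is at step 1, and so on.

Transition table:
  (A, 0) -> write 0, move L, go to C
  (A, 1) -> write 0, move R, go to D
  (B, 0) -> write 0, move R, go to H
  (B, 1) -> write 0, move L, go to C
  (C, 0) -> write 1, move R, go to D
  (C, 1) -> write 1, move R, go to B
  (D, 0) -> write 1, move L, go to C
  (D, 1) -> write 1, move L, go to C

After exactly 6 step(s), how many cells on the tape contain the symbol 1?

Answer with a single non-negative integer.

Step 1: in state A at pos 0, read 0 -> (A,0)->write 0,move L,goto C. Now: state=C, head=-1, tape[-2..1]=0000 (head:  ^)
Step 2: in state C at pos -1, read 0 -> (C,0)->write 1,move R,goto D. Now: state=D, head=0, tape[-2..1]=0100 (head:   ^)
Step 3: in state D at pos 0, read 0 -> (D,0)->write 1,move L,goto C. Now: state=C, head=-1, tape[-2..1]=0110 (head:  ^)
Step 4: in state C at pos -1, read 1 -> (C,1)->write 1,move R,goto B. Now: state=B, head=0, tape[-2..1]=0110 (head:   ^)
Step 5: in state B at pos 0, read 1 -> (B,1)->write 0,move L,goto C. Now: state=C, head=-1, tape[-2..1]=0100 (head:  ^)
Step 6: in state C at pos -1, read 1 -> (C,1)->write 1,move R,goto B. Now: state=B, head=0, tape[-2..1]=0100 (head:   ^)
Cells containing 1 after step 6: {-1} -> 1 cell(s)

Answer: 1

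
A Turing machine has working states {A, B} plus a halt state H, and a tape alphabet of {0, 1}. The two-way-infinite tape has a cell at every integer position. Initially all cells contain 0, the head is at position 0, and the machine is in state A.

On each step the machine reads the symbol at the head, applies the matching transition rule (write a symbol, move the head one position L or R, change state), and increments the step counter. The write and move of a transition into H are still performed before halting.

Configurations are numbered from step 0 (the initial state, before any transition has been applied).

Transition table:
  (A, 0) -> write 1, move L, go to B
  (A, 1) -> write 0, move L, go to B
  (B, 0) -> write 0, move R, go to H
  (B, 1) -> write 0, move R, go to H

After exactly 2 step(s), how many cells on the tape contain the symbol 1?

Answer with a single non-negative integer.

Step 1: in state A at pos 0, read 0 -> (A,0)->write 1,move L,goto B. Now: state=B, head=-1, tape[-2..1]=0010 (head:  ^)
Step 2: in state B at pos -1, read 0 -> (B,0)->write 0,move R,goto H. Now: state=H, head=0, tape[-2..1]=0010 (head:   ^)
Cells containing 1 after step 2: {0} -> 1 cell(s)

Answer: 1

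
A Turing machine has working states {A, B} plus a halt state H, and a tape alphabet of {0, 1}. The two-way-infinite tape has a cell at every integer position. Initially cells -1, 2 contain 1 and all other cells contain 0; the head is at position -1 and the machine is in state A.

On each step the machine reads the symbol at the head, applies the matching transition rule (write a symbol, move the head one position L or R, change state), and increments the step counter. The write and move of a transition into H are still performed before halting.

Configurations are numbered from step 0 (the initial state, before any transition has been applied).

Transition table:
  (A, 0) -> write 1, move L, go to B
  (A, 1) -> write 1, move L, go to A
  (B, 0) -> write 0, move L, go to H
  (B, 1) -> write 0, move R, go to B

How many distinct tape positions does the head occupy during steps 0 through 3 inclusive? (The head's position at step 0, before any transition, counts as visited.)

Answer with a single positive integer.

Answer: 4

Derivation:
Step 1: in state A at pos -1, read 1 -> (A,1)->write 1,move L,goto A. Now: state=A, head=-2, tape[-3..3]=0010010 (head:  ^)
Step 2: in state A at pos -2, read 0 -> (A,0)->write 1,move L,goto B. Now: state=B, head=-3, tape[-4..3]=00110010 (head:  ^)
Step 3: in state B at pos -3, read 0 -> (B,0)->write 0,move L,goto H. Now: state=H, head=-4, tape[-5..3]=000110010 (head:  ^)
Head positions at steps 0..3: starting at -1, distinct positions visited = {-4, -3, -2, -1} -> 4 position(s)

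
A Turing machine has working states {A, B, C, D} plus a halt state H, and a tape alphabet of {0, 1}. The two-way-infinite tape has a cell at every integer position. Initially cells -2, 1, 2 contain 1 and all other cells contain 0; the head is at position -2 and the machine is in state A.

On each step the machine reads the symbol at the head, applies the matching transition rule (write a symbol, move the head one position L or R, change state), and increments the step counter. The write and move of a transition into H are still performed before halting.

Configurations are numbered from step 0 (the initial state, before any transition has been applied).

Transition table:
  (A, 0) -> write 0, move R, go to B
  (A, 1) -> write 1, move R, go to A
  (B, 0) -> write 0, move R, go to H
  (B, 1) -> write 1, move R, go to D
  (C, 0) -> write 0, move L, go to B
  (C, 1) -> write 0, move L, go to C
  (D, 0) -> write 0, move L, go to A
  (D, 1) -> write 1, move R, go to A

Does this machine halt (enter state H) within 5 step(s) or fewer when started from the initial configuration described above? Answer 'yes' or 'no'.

Step 1: in state A at pos -2, read 1 -> (A,1)->write 1,move R,goto A. Now: state=A, head=-1, tape[-3..3]=0100110 (head:   ^)
Step 2: in state A at pos -1, read 0 -> (A,0)->write 0,move R,goto B. Now: state=B, head=0, tape[-3..3]=0100110 (head:    ^)
Step 3: in state B at pos 0, read 0 -> (B,0)->write 0,move R,goto H. Now: state=H, head=1, tape[-3..3]=0100110 (head:     ^)
State H reached at step 3; 3 <= 5 -> yes

Answer: yes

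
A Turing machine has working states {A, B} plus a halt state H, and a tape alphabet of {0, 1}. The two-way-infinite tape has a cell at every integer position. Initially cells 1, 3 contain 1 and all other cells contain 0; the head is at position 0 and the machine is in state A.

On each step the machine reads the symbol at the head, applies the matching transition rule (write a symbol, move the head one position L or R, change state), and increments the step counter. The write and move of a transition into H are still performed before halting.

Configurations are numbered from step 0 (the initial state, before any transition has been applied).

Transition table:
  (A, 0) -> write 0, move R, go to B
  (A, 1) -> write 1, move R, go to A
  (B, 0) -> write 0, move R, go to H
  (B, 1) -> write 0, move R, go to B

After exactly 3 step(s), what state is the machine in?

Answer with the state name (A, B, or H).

Step 1: in state A at pos 0, read 0 -> (A,0)->write 0,move R,goto B. Now: state=B, head=1, tape[-1..4]=001010 (head:   ^)
Step 2: in state B at pos 1, read 1 -> (B,1)->write 0,move R,goto B. Now: state=B, head=2, tape[-1..4]=000010 (head:    ^)
Step 3: in state B at pos 2, read 0 -> (B,0)->write 0,move R,goto H. Now: state=H, head=3, tape[-1..4]=000010 (head:     ^)

Answer: H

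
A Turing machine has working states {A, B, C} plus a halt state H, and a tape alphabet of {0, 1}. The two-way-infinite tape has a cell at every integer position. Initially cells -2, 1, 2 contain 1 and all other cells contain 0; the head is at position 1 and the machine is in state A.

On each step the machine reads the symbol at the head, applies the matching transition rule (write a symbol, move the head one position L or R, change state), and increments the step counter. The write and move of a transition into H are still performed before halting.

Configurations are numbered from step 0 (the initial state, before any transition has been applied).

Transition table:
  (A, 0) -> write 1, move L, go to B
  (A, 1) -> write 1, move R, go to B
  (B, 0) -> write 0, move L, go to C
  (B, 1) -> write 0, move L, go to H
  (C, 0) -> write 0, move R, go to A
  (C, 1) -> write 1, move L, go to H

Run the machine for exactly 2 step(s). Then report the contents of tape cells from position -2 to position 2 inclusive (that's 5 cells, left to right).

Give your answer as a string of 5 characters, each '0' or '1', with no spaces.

Step 1: in state A at pos 1, read 1 -> (A,1)->write 1,move R,goto B. Now: state=B, head=2, tape[-3..3]=0100110 (head:      ^)
Step 2: in state B at pos 2, read 1 -> (B,1)->write 0,move L,goto H. Now: state=H, head=1, tape[-3..3]=0100100 (head:     ^)

Answer: 10010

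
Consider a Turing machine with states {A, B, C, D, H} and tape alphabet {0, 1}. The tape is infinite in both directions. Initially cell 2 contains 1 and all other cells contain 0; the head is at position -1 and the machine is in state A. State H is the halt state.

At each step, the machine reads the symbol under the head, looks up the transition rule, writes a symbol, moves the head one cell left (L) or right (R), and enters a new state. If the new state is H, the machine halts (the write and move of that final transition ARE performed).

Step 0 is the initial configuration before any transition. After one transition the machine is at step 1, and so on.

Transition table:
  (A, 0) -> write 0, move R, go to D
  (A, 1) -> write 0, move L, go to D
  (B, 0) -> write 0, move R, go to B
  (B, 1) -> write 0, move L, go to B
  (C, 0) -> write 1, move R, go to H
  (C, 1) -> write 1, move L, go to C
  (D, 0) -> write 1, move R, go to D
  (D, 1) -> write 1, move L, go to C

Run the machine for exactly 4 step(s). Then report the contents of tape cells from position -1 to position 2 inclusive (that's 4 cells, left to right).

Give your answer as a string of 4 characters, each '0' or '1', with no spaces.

Step 1: in state A at pos -1, read 0 -> (A,0)->write 0,move R,goto D. Now: state=D, head=0, tape[-2..3]=000010 (head:   ^)
Step 2: in state D at pos 0, read 0 -> (D,0)->write 1,move R,goto D. Now: state=D, head=1, tape[-2..3]=001010 (head:    ^)
Step 3: in state D at pos 1, read 0 -> (D,0)->write 1,move R,goto D. Now: state=D, head=2, tape[-2..3]=001110 (head:     ^)
Step 4: in state D at pos 2, read 1 -> (D,1)->write 1,move L,goto C. Now: state=C, head=1, tape[-2..3]=001110 (head:    ^)

Answer: 0111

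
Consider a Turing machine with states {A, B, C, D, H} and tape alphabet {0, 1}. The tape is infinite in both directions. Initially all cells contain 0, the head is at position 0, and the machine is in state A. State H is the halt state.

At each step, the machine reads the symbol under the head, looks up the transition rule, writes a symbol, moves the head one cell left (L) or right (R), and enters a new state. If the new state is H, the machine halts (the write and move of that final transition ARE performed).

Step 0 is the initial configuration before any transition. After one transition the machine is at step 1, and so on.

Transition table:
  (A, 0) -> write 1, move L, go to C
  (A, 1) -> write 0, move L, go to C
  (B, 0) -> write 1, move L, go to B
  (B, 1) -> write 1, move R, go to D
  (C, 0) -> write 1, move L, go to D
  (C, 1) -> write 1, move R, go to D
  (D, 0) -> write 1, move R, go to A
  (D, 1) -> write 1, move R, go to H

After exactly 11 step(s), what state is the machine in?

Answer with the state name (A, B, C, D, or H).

Answer: D

Derivation:
Step 1: in state A at pos 0, read 0 -> (A,0)->write 1,move L,goto C. Now: state=C, head=-1, tape[-2..1]=0010 (head:  ^)
Step 2: in state C at pos -1, read 0 -> (C,0)->write 1,move L,goto D. Now: state=D, head=-2, tape[-3..1]=00110 (head:  ^)
Step 3: in state D at pos -2, read 0 -> (D,0)->write 1,move R,goto A. Now: state=A, head=-1, tape[-3..1]=01110 (head:   ^)
Step 4: in state A at pos -1, read 1 -> (A,1)->write 0,move L,goto C. Now: state=C, head=-2, tape[-3..1]=01010 (head:  ^)
Step 5: in state C at pos -2, read 1 -> (C,1)->write 1,move R,goto D. Now: state=D, head=-1, tape[-3..1]=01010 (head:   ^)
Step 6: in state D at pos -1, read 0 -> (D,0)->write 1,move R,goto A. Now: state=A, head=0, tape[-3..1]=01110 (head:    ^)
Step 7: in state A at pos 0, read 1 -> (A,1)->write 0,move L,goto C. Now: state=C, head=-1, tape[-3..1]=01100 (head:   ^)
Step 8: in state C at pos -1, read 1 -> (C,1)->write 1,move R,goto D. Now: state=D, head=0, tape[-3..1]=01100 (head:    ^)
Step 9: in state D at pos 0, read 0 -> (D,0)->write 1,move R,goto A. Now: state=A, head=1, tape[-3..2]=011100 (head:     ^)
Step 10: in state A at pos 1, read 0 -> (A,0)->write 1,move L,goto C. Now: state=C, head=0, tape[-3..2]=011110 (head:    ^)
Step 11: in state C at pos 0, read 1 -> (C,1)->write 1,move R,goto D. Now: state=D, head=1, tape[-3..2]=011110 (head:     ^)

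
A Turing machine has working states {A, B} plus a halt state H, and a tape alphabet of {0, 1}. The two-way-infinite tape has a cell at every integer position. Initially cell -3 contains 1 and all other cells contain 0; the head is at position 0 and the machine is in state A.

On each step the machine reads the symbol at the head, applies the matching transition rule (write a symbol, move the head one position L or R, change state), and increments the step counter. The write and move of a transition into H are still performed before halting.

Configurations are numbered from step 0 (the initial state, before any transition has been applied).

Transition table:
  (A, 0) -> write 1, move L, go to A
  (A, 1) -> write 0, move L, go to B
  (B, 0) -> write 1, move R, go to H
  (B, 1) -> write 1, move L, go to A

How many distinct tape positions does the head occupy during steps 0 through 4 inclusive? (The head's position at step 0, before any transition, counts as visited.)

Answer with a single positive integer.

Answer: 5

Derivation:
Step 1: in state A at pos 0, read 0 -> (A,0)->write 1,move L,goto A. Now: state=A, head=-1, tape[-4..1]=010010 (head:    ^)
Step 2: in state A at pos -1, read 0 -> (A,0)->write 1,move L,goto A. Now: state=A, head=-2, tape[-4..1]=010110 (head:   ^)
Step 3: in state A at pos -2, read 0 -> (A,0)->write 1,move L,goto A. Now: state=A, head=-3, tape[-4..1]=011110 (head:  ^)
Step 4: in state A at pos -3, read 1 -> (A,1)->write 0,move L,goto B. Now: state=B, head=-4, tape[-5..1]=0001110 (head:  ^)
Head positions at steps 0..4: starting at 0, distinct positions visited = {-4, -3, -2, -1, 0} -> 5 position(s)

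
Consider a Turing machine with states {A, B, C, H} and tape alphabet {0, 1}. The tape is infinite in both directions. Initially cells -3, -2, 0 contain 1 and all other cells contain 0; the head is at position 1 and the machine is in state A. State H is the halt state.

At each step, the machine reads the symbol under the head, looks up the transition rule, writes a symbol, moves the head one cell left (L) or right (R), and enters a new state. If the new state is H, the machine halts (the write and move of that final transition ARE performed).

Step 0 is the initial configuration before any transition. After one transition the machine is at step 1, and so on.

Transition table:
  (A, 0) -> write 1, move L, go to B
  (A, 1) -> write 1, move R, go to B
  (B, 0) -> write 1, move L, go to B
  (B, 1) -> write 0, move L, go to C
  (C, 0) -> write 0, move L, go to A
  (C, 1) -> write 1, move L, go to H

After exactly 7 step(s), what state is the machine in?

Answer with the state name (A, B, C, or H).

Answer: H

Derivation:
Step 1: in state A at pos 1, read 0 -> (A,0)->write 1,move L,goto B. Now: state=B, head=0, tape[-4..2]=0110110 (head:     ^)
Step 2: in state B at pos 0, read 1 -> (B,1)->write 0,move L,goto C. Now: state=C, head=-1, tape[-4..2]=0110010 (head:    ^)
Step 3: in state C at pos -1, read 0 -> (C,0)->write 0,move L,goto A. Now: state=A, head=-2, tape[-4..2]=0110010 (head:   ^)
Step 4: in state A at pos -2, read 1 -> (A,1)->write 1,move R,goto B. Now: state=B, head=-1, tape[-4..2]=0110010 (head:    ^)
Step 5: in state B at pos -1, read 0 -> (B,0)->write 1,move L,goto B. Now: state=B, head=-2, tape[-4..2]=0111010 (head:   ^)
Step 6: in state B at pos -2, read 1 -> (B,1)->write 0,move L,goto C. Now: state=C, head=-3, tape[-4..2]=0101010 (head:  ^)
Step 7: in state C at pos -3, read 1 -> (C,1)->write 1,move L,goto H. Now: state=H, head=-4, tape[-5..2]=00101010 (head:  ^)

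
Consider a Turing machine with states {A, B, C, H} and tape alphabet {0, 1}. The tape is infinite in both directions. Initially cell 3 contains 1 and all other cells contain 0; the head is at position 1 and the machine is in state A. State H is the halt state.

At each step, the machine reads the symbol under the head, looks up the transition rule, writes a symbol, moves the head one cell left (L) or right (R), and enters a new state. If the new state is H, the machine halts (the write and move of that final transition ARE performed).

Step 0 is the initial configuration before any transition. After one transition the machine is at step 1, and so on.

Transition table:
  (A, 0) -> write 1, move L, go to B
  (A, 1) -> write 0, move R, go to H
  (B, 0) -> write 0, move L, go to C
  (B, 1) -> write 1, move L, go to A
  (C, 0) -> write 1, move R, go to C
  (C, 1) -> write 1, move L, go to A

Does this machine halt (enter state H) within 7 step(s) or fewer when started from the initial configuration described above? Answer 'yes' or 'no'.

Answer: yes

Derivation:
Step 1: in state A at pos 1, read 0 -> (A,0)->write 1,move L,goto B. Now: state=B, head=0, tape[-1..4]=001010 (head:  ^)
Step 2: in state B at pos 0, read 0 -> (B,0)->write 0,move L,goto C. Now: state=C, head=-1, tape[-2..4]=0001010 (head:  ^)
Step 3: in state C at pos -1, read 0 -> (C,0)->write 1,move R,goto C. Now: state=C, head=0, tape[-2..4]=0101010 (head:   ^)
Step 4: in state C at pos 0, read 0 -> (C,0)->write 1,move R,goto C. Now: state=C, head=1, tape[-2..4]=0111010 (head:    ^)
Step 5: in state C at pos 1, read 1 -> (C,1)->write 1,move L,goto A. Now: state=A, head=0, tape[-2..4]=0111010 (head:   ^)
Step 6: in state A at pos 0, read 1 -> (A,1)->write 0,move R,goto H. Now: state=H, head=1, tape[-2..4]=0101010 (head:    ^)
State H reached at step 6; 6 <= 7 -> yes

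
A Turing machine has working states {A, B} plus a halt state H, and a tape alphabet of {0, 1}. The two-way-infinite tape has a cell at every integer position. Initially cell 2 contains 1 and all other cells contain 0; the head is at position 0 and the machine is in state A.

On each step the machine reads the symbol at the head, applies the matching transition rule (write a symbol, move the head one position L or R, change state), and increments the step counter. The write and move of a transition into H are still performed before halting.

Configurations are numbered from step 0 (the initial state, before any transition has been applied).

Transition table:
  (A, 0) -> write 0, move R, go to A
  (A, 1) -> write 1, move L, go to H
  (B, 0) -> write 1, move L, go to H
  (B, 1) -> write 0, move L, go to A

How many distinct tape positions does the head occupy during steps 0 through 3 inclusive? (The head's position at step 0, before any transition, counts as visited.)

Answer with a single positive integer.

Answer: 3

Derivation:
Step 1: in state A at pos 0, read 0 -> (A,0)->write 0,move R,goto A. Now: state=A, head=1, tape[-1..3]=00010 (head:   ^)
Step 2: in state A at pos 1, read 0 -> (A,0)->write 0,move R,goto A. Now: state=A, head=2, tape[-1..3]=00010 (head:    ^)
Step 3: in state A at pos 2, read 1 -> (A,1)->write 1,move L,goto H. Now: state=H, head=1, tape[-1..3]=00010 (head:   ^)
Head positions at steps 0..3: starting at 0, distinct positions visited = {0, 1, 2} -> 3 position(s)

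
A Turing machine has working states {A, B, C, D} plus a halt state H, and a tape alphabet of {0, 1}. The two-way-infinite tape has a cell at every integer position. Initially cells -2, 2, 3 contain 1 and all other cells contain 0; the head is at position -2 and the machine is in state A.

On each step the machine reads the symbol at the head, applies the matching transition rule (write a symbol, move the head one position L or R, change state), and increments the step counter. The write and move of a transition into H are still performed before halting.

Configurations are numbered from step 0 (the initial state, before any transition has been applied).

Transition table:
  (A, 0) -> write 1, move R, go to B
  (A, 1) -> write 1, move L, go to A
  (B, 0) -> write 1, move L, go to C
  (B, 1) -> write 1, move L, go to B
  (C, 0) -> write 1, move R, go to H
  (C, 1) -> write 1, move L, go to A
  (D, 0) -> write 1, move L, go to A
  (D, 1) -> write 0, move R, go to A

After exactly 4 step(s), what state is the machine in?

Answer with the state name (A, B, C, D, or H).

Step 1: in state A at pos -2, read 1 -> (A,1)->write 1,move L,goto A. Now: state=A, head=-3, tape[-4..4]=001000110 (head:  ^)
Step 2: in state A at pos -3, read 0 -> (A,0)->write 1,move R,goto B. Now: state=B, head=-2, tape[-4..4]=011000110 (head:   ^)
Step 3: in state B at pos -2, read 1 -> (B,1)->write 1,move L,goto B. Now: state=B, head=-3, tape[-4..4]=011000110 (head:  ^)
Step 4: in state B at pos -3, read 1 -> (B,1)->write 1,move L,goto B. Now: state=B, head=-4, tape[-5..4]=0011000110 (head:  ^)

Answer: B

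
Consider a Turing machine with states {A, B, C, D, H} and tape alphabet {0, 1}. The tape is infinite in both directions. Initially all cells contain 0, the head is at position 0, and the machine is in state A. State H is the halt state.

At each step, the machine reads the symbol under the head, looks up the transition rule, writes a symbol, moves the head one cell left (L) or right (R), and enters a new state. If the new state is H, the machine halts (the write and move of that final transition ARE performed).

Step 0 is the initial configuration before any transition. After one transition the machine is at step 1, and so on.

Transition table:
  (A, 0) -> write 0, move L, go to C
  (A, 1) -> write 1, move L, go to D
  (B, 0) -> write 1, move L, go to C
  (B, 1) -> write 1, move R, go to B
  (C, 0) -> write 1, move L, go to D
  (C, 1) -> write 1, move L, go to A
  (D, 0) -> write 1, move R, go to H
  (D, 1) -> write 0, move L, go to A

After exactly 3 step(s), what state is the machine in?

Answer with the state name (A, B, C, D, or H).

Answer: H

Derivation:
Step 1: in state A at pos 0, read 0 -> (A,0)->write 0,move L,goto C. Now: state=C, head=-1, tape[-2..1]=0000 (head:  ^)
Step 2: in state C at pos -1, read 0 -> (C,0)->write 1,move L,goto D. Now: state=D, head=-2, tape[-3..1]=00100 (head:  ^)
Step 3: in state D at pos -2, read 0 -> (D,0)->write 1,move R,goto H. Now: state=H, head=-1, tape[-3..1]=01100 (head:   ^)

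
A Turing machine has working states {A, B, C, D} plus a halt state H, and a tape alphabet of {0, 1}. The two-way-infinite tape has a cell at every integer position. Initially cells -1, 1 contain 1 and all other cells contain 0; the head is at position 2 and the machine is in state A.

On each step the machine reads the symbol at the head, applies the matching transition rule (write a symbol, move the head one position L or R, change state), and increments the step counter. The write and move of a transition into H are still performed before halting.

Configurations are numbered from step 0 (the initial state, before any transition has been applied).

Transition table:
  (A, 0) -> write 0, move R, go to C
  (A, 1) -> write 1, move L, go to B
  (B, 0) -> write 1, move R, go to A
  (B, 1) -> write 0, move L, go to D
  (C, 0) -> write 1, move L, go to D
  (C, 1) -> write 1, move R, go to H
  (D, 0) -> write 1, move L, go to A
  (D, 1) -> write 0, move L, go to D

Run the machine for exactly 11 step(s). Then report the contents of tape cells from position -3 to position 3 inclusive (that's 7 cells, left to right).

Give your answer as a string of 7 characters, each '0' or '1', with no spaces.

Answer: 0100111

Derivation:
Step 1: in state A at pos 2, read 0 -> (A,0)->write 0,move R,goto C. Now: state=C, head=3, tape[-2..4]=0101000 (head:      ^)
Step 2: in state C at pos 3, read 0 -> (C,0)->write 1,move L,goto D. Now: state=D, head=2, tape[-2..4]=0101010 (head:     ^)
Step 3: in state D at pos 2, read 0 -> (D,0)->write 1,move L,goto A. Now: state=A, head=1, tape[-2..4]=0101110 (head:    ^)
Step 4: in state A at pos 1, read 1 -> (A,1)->write 1,move L,goto B. Now: state=B, head=0, tape[-2..4]=0101110 (head:   ^)
Step 5: in state B at pos 0, read 0 -> (B,0)->write 1,move R,goto A. Now: state=A, head=1, tape[-2..4]=0111110 (head:    ^)
Step 6: in state A at pos 1, read 1 -> (A,1)->write 1,move L,goto B. Now: state=B, head=0, tape[-2..4]=0111110 (head:   ^)
Step 7: in state B at pos 0, read 1 -> (B,1)->write 0,move L,goto D. Now: state=D, head=-1, tape[-2..4]=0101110 (head:  ^)
Step 8: in state D at pos -1, read 1 -> (D,1)->write 0,move L,goto D. Now: state=D, head=-2, tape[-3..4]=00001110 (head:  ^)
Step 9: in state D at pos -2, read 0 -> (D,0)->write 1,move L,goto A. Now: state=A, head=-3, tape[-4..4]=001001110 (head:  ^)
Step 10: in state A at pos -3, read 0 -> (A,0)->write 0,move R,goto C. Now: state=C, head=-2, tape[-4..4]=001001110 (head:   ^)
Step 11: in state C at pos -2, read 1 -> (C,1)->write 1,move R,goto H. Now: state=H, head=-1, tape[-4..4]=001001110 (head:    ^)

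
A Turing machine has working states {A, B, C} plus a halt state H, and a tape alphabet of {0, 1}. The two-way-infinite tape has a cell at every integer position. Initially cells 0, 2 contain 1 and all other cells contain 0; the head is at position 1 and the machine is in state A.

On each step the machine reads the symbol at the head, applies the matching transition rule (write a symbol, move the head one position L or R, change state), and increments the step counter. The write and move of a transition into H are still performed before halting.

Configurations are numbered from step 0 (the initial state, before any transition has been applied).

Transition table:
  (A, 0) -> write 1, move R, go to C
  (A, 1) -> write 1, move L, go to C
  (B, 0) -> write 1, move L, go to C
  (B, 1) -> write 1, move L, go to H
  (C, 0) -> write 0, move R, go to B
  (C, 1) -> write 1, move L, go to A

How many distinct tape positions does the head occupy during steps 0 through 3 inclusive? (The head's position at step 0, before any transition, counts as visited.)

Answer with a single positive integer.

Step 1: in state A at pos 1, read 0 -> (A,0)->write 1,move R,goto C. Now: state=C, head=2, tape[-1..3]=01110 (head:    ^)
Step 2: in state C at pos 2, read 1 -> (C,1)->write 1,move L,goto A. Now: state=A, head=1, tape[-1..3]=01110 (head:   ^)
Step 3: in state A at pos 1, read 1 -> (A,1)->write 1,move L,goto C. Now: state=C, head=0, tape[-1..3]=01110 (head:  ^)
Head positions at steps 0..3: starting at 1, distinct positions visited = {0, 1, 2} -> 3 position(s)

Answer: 3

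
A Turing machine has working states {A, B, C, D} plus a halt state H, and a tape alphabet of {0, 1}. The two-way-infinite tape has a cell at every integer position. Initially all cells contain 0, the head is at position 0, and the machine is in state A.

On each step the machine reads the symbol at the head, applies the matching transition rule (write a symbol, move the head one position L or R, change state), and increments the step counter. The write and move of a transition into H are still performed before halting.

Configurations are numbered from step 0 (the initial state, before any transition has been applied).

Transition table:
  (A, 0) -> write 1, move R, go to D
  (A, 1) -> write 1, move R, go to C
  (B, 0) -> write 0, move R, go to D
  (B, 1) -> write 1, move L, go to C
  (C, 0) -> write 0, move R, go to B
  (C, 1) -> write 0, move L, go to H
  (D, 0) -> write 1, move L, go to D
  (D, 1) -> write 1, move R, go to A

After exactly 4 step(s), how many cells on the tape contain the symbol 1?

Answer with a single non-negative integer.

Answer: 2

Derivation:
Step 1: in state A at pos 0, read 0 -> (A,0)->write 1,move R,goto D. Now: state=D, head=1, tape[-1..2]=0100 (head:   ^)
Step 2: in state D at pos 1, read 0 -> (D,0)->write 1,move L,goto D. Now: state=D, head=0, tape[-1..2]=0110 (head:  ^)
Step 3: in state D at pos 0, read 1 -> (D,1)->write 1,move R,goto A. Now: state=A, head=1, tape[-1..2]=0110 (head:   ^)
Step 4: in state A at pos 1, read 1 -> (A,1)->write 1,move R,goto C. Now: state=C, head=2, tape[-1..3]=01100 (head:    ^)
Cells containing 1 after step 4: {0, 1} -> 2 cell(s)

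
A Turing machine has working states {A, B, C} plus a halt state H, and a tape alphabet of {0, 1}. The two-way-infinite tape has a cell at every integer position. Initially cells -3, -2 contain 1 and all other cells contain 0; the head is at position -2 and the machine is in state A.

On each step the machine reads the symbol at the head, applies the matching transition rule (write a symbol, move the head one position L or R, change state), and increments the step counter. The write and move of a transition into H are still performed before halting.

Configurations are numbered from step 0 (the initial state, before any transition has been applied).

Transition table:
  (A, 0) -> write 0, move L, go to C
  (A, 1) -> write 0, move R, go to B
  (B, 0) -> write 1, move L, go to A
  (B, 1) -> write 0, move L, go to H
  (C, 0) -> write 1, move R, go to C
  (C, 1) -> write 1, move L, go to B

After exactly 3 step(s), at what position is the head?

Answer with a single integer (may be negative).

Answer: -3

Derivation:
Step 1: in state A at pos -2, read 1 -> (A,1)->write 0,move R,goto B. Now: state=B, head=-1, tape[-4..0]=01000 (head:    ^)
Step 2: in state B at pos -1, read 0 -> (B,0)->write 1,move L,goto A. Now: state=A, head=-2, tape[-4..0]=01010 (head:   ^)
Step 3: in state A at pos -2, read 0 -> (A,0)->write 0,move L,goto C. Now: state=C, head=-3, tape[-4..0]=01010 (head:  ^)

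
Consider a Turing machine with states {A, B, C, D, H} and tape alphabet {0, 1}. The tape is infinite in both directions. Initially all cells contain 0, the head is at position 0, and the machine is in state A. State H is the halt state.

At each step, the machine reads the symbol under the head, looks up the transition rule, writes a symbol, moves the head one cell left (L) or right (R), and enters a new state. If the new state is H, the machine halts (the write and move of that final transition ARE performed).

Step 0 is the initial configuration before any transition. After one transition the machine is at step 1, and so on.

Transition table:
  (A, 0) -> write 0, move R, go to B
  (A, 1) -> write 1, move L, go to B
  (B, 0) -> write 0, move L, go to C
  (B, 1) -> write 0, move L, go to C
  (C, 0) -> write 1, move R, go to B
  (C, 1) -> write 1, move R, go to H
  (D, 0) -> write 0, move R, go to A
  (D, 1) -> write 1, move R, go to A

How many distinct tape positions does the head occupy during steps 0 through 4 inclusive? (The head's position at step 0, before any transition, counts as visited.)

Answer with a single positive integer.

Answer: 2

Derivation:
Step 1: in state A at pos 0, read 0 -> (A,0)->write 0,move R,goto B. Now: state=B, head=1, tape[-1..2]=0000 (head:   ^)
Step 2: in state B at pos 1, read 0 -> (B,0)->write 0,move L,goto C. Now: state=C, head=0, tape[-1..2]=0000 (head:  ^)
Step 3: in state C at pos 0, read 0 -> (C,0)->write 1,move R,goto B. Now: state=B, head=1, tape[-1..2]=0100 (head:   ^)
Step 4: in state B at pos 1, read 0 -> (B,0)->write 0,move L,goto C. Now: state=C, head=0, tape[-1..2]=0100 (head:  ^)
Head positions at steps 0..4: starting at 0, distinct positions visited = {0, 1} -> 2 position(s)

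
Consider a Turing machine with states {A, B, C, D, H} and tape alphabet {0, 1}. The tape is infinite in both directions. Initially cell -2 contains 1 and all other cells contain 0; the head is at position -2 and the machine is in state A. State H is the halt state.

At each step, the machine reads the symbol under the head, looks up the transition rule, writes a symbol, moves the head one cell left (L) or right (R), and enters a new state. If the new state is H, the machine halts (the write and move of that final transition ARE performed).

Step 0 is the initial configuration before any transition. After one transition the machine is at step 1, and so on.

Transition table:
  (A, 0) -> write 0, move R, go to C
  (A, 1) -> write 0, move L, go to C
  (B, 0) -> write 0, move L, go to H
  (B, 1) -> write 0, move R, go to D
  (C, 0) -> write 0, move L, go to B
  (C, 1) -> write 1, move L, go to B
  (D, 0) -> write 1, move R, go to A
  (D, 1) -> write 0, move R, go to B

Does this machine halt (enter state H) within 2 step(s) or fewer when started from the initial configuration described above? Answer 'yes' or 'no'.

Step 1: in state A at pos -2, read 1 -> (A,1)->write 0,move L,goto C. Now: state=C, head=-3, tape[-4..-1]=0000 (head:  ^)
Step 2: in state C at pos -3, read 0 -> (C,0)->write 0,move L,goto B. Now: state=B, head=-4, tape[-5..-1]=00000 (head:  ^)
After 2 step(s): state = B (not H) -> not halted within 2 -> no

Answer: no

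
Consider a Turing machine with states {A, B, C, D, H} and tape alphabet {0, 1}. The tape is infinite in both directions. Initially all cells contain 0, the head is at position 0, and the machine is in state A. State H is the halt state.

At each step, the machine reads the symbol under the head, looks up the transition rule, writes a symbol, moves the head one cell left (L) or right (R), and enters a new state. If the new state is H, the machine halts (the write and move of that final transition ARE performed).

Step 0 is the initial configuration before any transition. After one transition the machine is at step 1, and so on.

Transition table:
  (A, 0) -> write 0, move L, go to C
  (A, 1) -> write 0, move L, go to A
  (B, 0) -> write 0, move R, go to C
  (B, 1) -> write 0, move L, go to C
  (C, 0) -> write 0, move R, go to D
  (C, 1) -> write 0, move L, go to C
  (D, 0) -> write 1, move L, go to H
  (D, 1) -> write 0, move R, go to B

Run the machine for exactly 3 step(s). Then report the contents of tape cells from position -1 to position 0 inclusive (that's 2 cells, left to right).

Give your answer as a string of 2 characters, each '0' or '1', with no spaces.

Answer: 01

Derivation:
Step 1: in state A at pos 0, read 0 -> (A,0)->write 0,move L,goto C. Now: state=C, head=-1, tape[-2..1]=0000 (head:  ^)
Step 2: in state C at pos -1, read 0 -> (C,0)->write 0,move R,goto D. Now: state=D, head=0, tape[-2..1]=0000 (head:   ^)
Step 3: in state D at pos 0, read 0 -> (D,0)->write 1,move L,goto H. Now: state=H, head=-1, tape[-2..1]=0010 (head:  ^)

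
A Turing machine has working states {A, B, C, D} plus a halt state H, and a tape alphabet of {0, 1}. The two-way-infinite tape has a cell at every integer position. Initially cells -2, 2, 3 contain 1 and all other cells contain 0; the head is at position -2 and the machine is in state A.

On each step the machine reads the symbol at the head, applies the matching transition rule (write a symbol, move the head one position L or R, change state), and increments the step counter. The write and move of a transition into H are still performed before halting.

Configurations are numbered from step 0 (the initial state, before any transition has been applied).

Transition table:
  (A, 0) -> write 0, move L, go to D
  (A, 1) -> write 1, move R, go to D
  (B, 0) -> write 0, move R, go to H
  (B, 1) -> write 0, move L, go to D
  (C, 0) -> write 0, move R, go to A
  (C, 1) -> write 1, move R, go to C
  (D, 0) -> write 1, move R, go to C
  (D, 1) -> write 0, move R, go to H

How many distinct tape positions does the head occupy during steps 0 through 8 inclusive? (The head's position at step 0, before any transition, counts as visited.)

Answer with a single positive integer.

Step 1: in state A at pos -2, read 1 -> (A,1)->write 1,move R,goto D. Now: state=D, head=-1, tape[-3..4]=01000110 (head:   ^)
Step 2: in state D at pos -1, read 0 -> (D,0)->write 1,move R,goto C. Now: state=C, head=0, tape[-3..4]=01100110 (head:    ^)
Step 3: in state C at pos 0, read 0 -> (C,0)->write 0,move R,goto A. Now: state=A, head=1, tape[-3..4]=01100110 (head:     ^)
Step 4: in state A at pos 1, read 0 -> (A,0)->write 0,move L,goto D. Now: state=D, head=0, tape[-3..4]=01100110 (head:    ^)
Step 5: in state D at pos 0, read 0 -> (D,0)->write 1,move R,goto C. Now: state=C, head=1, tape[-3..4]=01110110 (head:     ^)
Step 6: in state C at pos 1, read 0 -> (C,0)->write 0,move R,goto A. Now: state=A, head=2, tape[-3..4]=01110110 (head:      ^)
Step 7: in state A at pos 2, read 1 -> (A,1)->write 1,move R,goto D. Now: state=D, head=3, tape[-3..4]=01110110 (head:       ^)
Step 8: in state D at pos 3, read 1 -> (D,1)->write 0,move R,goto H. Now: state=H, head=4, tape[-3..5]=011101000 (head:        ^)
Head positions at steps 0..8: starting at -2, distinct positions visited = {-2, -1, 0, 1, 2, 3, 4} -> 7 position(s)

Answer: 7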